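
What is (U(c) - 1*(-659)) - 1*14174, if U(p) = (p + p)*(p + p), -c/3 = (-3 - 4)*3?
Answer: 2361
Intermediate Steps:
c = 63 (c = -3*(-3 - 4)*3 = -(-21)*3 = -3*(-21) = 63)
U(p) = 4*p² (U(p) = (2*p)*(2*p) = 4*p²)
(U(c) - 1*(-659)) - 1*14174 = (4*63² - 1*(-659)) - 1*14174 = (4*3969 + 659) - 14174 = (15876 + 659) - 14174 = 16535 - 14174 = 2361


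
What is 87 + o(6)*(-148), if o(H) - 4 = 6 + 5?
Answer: -2133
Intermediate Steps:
o(H) = 15 (o(H) = 4 + (6 + 5) = 4 + 11 = 15)
87 + o(6)*(-148) = 87 + 15*(-148) = 87 - 2220 = -2133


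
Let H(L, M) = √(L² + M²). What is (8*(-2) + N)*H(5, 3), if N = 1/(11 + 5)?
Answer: -255*√34/16 ≈ -92.931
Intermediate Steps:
N = 1/16 ≈ 0.062500
(8*(-2) + N)*H(5, 3) = (8*(-2) + 1/16)*√(5² + 3²) = (-16 + 1/16)*√(25 + 9) = -255*√34/16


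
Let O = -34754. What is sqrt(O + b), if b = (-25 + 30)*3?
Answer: I*sqrt(34739) ≈ 186.38*I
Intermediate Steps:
b = 15 (b = 5*3 = 15)
sqrt(O + b) = sqrt(-34754 + 15) = sqrt(-34739) = I*sqrt(34739)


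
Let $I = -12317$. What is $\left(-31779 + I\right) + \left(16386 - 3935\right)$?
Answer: $-31645$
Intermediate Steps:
$\left(-31779 + I\right) + \left(16386 - 3935\right) = \left(-31779 - 12317\right) + \left(16386 - 3935\right) = -44096 + 12451 = -31645$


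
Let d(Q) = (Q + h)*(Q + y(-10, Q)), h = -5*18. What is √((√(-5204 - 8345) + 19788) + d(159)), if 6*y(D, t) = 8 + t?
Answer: √(130718 + 4*I*√13549)/2 ≈ 180.77 + 0.32195*I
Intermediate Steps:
y(D, t) = 4/3 + t/6 (y(D, t) = (8 + t)/6 = 4/3 + t/6)
h = -90 (h = -1*90 = -90)
d(Q) = (-90 + Q)*(4/3 + 7*Q/6) (d(Q) = (Q - 90)*(Q + (4/3 + Q/6)) = (-90 + Q)*(4/3 + 7*Q/6))
√((√(-5204 - 8345) + 19788) + d(159)) = √((√(-5204 - 8345) + 19788) + (-120 - 311/3*159 + (7/6)*159²)) = √((√(-13549) + 19788) + (-120 - 16483 + (7/6)*25281)) = √((I*√13549 + 19788) + (-120 - 16483 + 58989/2)) = √((19788 + I*√13549) + 25783/2) = √(65359/2 + I*√13549)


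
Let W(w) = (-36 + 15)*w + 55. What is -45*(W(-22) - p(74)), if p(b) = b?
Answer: -19935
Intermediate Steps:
W(w) = 55 - 21*w (W(w) = -21*w + 55 = 55 - 21*w)
-45*(W(-22) - p(74)) = -45*((55 - 21*(-22)) - 1*74) = -45*((55 + 462) - 74) = -45*(517 - 74) = -45*443 = -19935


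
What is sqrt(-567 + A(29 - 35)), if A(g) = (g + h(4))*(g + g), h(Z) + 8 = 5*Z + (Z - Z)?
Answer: 3*I*sqrt(71) ≈ 25.278*I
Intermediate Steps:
h(Z) = -8 + 5*Z (h(Z) = -8 + (5*Z + (Z - Z)) = -8 + (5*Z + 0) = -8 + 5*Z)
A(g) = 2*g*(12 + g) (A(g) = (g + (-8 + 5*4))*(g + g) = (g + (-8 + 20))*(2*g) = (g + 12)*(2*g) = (12 + g)*(2*g) = 2*g*(12 + g))
sqrt(-567 + A(29 - 35)) = sqrt(-567 + 2*(29 - 35)*(12 + (29 - 35))) = sqrt(-567 + 2*(-6)*(12 - 6)) = sqrt(-567 + 2*(-6)*6) = sqrt(-567 - 72) = sqrt(-639) = 3*I*sqrt(71)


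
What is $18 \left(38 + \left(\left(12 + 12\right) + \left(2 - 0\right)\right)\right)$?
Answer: $1152$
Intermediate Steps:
$18 \left(38 + \left(\left(12 + 12\right) + \left(2 - 0\right)\right)\right) = 18 \left(38 + \left(24 + \left(2 + 0\right)\right)\right) = 18 \left(38 + \left(24 + 2\right)\right) = 18 \left(38 + 26\right) = 18 \cdot 64 = 1152$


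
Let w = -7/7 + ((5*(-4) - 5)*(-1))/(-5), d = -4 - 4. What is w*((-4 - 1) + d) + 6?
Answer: 84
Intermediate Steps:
d = -8
w = -6 (w = -7*⅐ + ((-20 - 5)*(-1))*(-⅕) = -1 - 25*(-1)*(-⅕) = -1 + 25*(-⅕) = -1 - 5 = -6)
w*((-4 - 1) + d) + 6 = -6*((-4 - 1) - 8) + 6 = -6*(-5 - 8) + 6 = -6*(-13) + 6 = 78 + 6 = 84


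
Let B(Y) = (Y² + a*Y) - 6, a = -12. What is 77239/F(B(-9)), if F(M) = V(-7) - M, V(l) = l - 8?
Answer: -77239/198 ≈ -390.10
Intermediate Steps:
V(l) = -8 + l
B(Y) = -6 + Y² - 12*Y (B(Y) = (Y² - 12*Y) - 6 = -6 + Y² - 12*Y)
F(M) = -15 - M (F(M) = (-8 - 7) - M = -15 - M)
77239/F(B(-9)) = 77239/(-15 - (-6 + (-9)² - 12*(-9))) = 77239/(-15 - (-6 + 81 + 108)) = 77239/(-15 - 1*183) = 77239/(-15 - 183) = 77239/(-198) = 77239*(-1/198) = -77239/198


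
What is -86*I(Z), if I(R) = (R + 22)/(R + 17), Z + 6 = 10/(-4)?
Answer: -2322/17 ≈ -136.59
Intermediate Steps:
Z = -17/2 (Z = -6 + 10/(-4) = -6 + 10*(-1/4) = -6 - 5/2 = -17/2 ≈ -8.5000)
I(R) = (22 + R)/(17 + R)
-86*I(Z) = -86*(22 - 17/2)/(17 - 17/2) = -86*27/(17/2*2) = -172*27/(17*2) = -86*27/17 = -2322/17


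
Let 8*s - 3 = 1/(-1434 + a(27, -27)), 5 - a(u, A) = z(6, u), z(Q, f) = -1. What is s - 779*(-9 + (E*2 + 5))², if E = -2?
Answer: -569550661/11424 ≈ -49856.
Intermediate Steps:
a(u, A) = 6 (a(u, A) = 5 - 1*(-1) = 5 + 1 = 6)
s = 4283/11424 (s = 3/8 + 1/(8*(-1434 + 6)) = 3/8 + (⅛)/(-1428) = 3/8 + (⅛)*(-1/1428) = 3/8 - 1/11424 = 4283/11424 ≈ 0.37491)
s - 779*(-9 + (E*2 + 5))² = 4283/11424 - 779*(-9 + (-2*2 + 5))² = 4283/11424 - 779*(-9 + (-4 + 5))² = 4283/11424 - 779*(-9 + 1)² = 4283/11424 - 779*(-8)² = 4283/11424 - 779*64 = 4283/11424 - 49856 = -569550661/11424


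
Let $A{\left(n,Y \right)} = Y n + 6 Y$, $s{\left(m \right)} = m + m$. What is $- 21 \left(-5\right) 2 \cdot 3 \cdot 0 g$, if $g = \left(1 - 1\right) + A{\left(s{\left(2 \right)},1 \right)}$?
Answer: $0$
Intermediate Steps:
$s{\left(m \right)} = 2 m$
$A{\left(n,Y \right)} = 6 Y + Y n$
$g = 10$ ($g = \left(1 - 1\right) + 1 \left(6 + 2 \cdot 2\right) = 0 + 1 \left(6 + 4\right) = 0 + 1 \cdot 10 = 0 + 10 = 10$)
$- 21 \left(-5\right) 2 \cdot 3 \cdot 0 g = - 21 \left(-5\right) 2 \cdot 3 \cdot 0 \cdot 10 = - 21 \left(\left(-10\right) 0\right) 10 = \left(-21\right) 0 \cdot 10 = 0 \cdot 10 = 0$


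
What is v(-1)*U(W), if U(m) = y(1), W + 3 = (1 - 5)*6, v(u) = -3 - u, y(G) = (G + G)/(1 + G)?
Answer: -2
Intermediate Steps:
y(G) = 2*G/(1 + G) (y(G) = (2*G)/(1 + G) = 2*G/(1 + G))
W = -27 (W = -3 + (1 - 5)*6 = -3 - 4*6 = -3 - 24 = -27)
U(m) = 1 (U(m) = 2*1/(1 + 1) = 2*1/2 = 2*1*(½) = 1)
v(-1)*U(W) = (-3 - 1*(-1))*1 = (-3 + 1)*1 = -2*1 = -2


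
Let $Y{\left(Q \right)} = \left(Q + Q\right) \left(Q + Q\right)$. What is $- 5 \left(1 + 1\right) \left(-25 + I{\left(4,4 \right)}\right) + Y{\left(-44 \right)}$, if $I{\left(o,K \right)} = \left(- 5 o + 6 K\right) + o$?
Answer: $7914$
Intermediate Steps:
$I{\left(o,K \right)} = - 4 o + 6 K$
$Y{\left(Q \right)} = 4 Q^{2}$ ($Y{\left(Q \right)} = 2 Q 2 Q = 4 Q^{2}$)
$- 5 \left(1 + 1\right) \left(-25 + I{\left(4,4 \right)}\right) + Y{\left(-44 \right)} = - 5 \left(1 + 1\right) \left(-25 + \left(\left(-4\right) 4 + 6 \cdot 4\right)\right) + 4 \left(-44\right)^{2} = \left(-5\right) 2 \left(-25 + \left(-16 + 24\right)\right) + 4 \cdot 1936 = - 10 \left(-25 + 8\right) + 7744 = \left(-10\right) \left(-17\right) + 7744 = 170 + 7744 = 7914$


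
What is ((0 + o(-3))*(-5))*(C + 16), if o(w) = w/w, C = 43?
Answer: -295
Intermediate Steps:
o(w) = 1
((0 + o(-3))*(-5))*(C + 16) = ((0 + 1)*(-5))*(43 + 16) = (1*(-5))*59 = -5*59 = -295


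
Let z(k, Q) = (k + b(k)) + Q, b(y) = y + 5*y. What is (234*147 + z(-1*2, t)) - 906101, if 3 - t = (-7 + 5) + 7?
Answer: -871719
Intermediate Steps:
b(y) = 6*y
t = -2 (t = 3 - ((-7 + 5) + 7) = 3 - (-2 + 7) = 3 - 1*5 = 3 - 5 = -2)
z(k, Q) = Q + 7*k (z(k, Q) = (k + 6*k) + Q = 7*k + Q = Q + 7*k)
(234*147 + z(-1*2, t)) - 906101 = (234*147 + (-2 + 7*(-1*2))) - 906101 = (34398 + (-2 + 7*(-2))) - 906101 = (34398 + (-2 - 14)) - 906101 = (34398 - 16) - 906101 = 34382 - 906101 = -871719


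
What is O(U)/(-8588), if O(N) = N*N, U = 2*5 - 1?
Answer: -81/8588 ≈ -0.0094318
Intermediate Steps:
U = 9 (U = 10 - 1 = 9)
O(N) = N**2
O(U)/(-8588) = 9**2/(-8588) = 81*(-1/8588) = -81/8588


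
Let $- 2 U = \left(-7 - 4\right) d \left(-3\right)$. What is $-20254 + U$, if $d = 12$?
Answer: $-20452$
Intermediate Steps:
$U = -198$ ($U = - \frac{\left(-7 - 4\right) 12 \left(-3\right)}{2} = - \frac{\left(-11\right) 12 \left(-3\right)}{2} = - \frac{\left(-132\right) \left(-3\right)}{2} = \left(- \frac{1}{2}\right) 396 = -198$)
$-20254 + U = -20254 - 198 = -20452$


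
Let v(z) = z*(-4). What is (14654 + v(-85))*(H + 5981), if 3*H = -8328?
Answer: 48055770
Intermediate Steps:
v(z) = -4*z
H = -2776 (H = (⅓)*(-8328) = -2776)
(14654 + v(-85))*(H + 5981) = (14654 - 4*(-85))*(-2776 + 5981) = (14654 + 340)*3205 = 14994*3205 = 48055770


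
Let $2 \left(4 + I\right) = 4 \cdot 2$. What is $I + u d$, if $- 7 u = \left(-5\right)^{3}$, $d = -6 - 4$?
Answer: $- \frac{1250}{7} \approx -178.57$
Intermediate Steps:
$I = 0$ ($I = -4 + \frac{4 \cdot 2}{2} = -4 + \frac{1}{2} \cdot 8 = -4 + 4 = 0$)
$d = -10$
$u = \frac{125}{7}$ ($u = - \frac{\left(-5\right)^{3}}{7} = \left(- \frac{1}{7}\right) \left(-125\right) = \frac{125}{7} \approx 17.857$)
$I + u d = 0 + \frac{125}{7} \left(-10\right) = 0 - \frac{1250}{7} = - \frac{1250}{7}$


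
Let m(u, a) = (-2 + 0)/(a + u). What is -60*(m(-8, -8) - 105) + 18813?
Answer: 50211/2 ≈ 25106.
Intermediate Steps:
m(u, a) = -2/(a + u)
-60*(m(-8, -8) - 105) + 18813 = -60*(-2/(-8 - 8) - 105) + 18813 = -60*(-2/(-16) - 105) + 18813 = -60*(-2*(-1/16) - 105) + 18813 = -60*(⅛ - 105) + 18813 = -60*(-839/8) + 18813 = 12585/2 + 18813 = 50211/2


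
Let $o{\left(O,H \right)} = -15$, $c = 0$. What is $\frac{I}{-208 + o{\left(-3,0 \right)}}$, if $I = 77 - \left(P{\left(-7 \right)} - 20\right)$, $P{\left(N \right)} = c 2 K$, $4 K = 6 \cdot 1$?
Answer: $- \frac{97}{223} \approx -0.43498$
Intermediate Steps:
$K = \frac{3}{2}$ ($K = \frac{6 \cdot 1}{4} = \frac{1}{4} \cdot 6 = \frac{3}{2} \approx 1.5$)
$P{\left(N \right)} = 0$ ($P{\left(N \right)} = 0 \cdot 2 \cdot \frac{3}{2} = 0 \cdot \frac{3}{2} = 0$)
$I = 97$ ($I = 77 - \left(0 - 20\right) = 77 - -20 = 77 + 20 = 97$)
$\frac{I}{-208 + o{\left(-3,0 \right)}} = \frac{1}{-208 - 15} \cdot 97 = \frac{1}{-223} \cdot 97 = \left(- \frac{1}{223}\right) 97 = - \frac{97}{223}$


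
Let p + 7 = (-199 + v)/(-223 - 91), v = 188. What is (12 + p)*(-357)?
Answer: -564417/314 ≈ -1797.5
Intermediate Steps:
p = -2187/314 (p = -7 + (-199 + 188)/(-223 - 91) = -7 - 11/(-314) = -7 - 11*(-1/314) = -7 + 11/314 = -2187/314 ≈ -6.9650)
(12 + p)*(-357) = (12 - 2187/314)*(-357) = (1581/314)*(-357) = -564417/314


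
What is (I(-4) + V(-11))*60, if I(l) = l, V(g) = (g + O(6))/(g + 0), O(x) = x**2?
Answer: -4140/11 ≈ -376.36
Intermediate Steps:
V(g) = (36 + g)/g (V(g) = (g + 6**2)/(g + 0) = (g + 36)/g = (36 + g)/g)
(I(-4) + V(-11))*60 = (-4 + (36 - 11)/(-11))*60 = (-4 - 1/11*25)*60 = (-4 - 25/11)*60 = -69/11*60 = -4140/11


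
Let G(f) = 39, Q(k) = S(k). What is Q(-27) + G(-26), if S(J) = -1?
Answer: 38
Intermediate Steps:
Q(k) = -1
Q(-27) + G(-26) = -1 + 39 = 38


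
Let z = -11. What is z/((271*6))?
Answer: -11/1626 ≈ -0.0067651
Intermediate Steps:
z/((271*6)) = -11/(271*6) = -11/1626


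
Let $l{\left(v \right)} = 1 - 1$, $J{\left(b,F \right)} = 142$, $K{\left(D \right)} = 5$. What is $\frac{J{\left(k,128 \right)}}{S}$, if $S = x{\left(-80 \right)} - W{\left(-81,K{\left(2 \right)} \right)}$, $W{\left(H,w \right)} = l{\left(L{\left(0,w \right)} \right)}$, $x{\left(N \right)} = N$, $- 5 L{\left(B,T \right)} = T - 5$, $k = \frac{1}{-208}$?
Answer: $- \frac{71}{40} \approx -1.775$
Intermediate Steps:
$k = - \frac{1}{208} \approx -0.0048077$
$L{\left(B,T \right)} = 1 - \frac{T}{5}$ ($L{\left(B,T \right)} = - \frac{T - 5}{5} = - \frac{-5 + T}{5} = 1 - \frac{T}{5}$)
$l{\left(v \right)} = 0$ ($l{\left(v \right)} = 1 - 1 = 0$)
$W{\left(H,w \right)} = 0$
$S = -80$ ($S = -80 - 0 = -80 + 0 = -80$)
$\frac{J{\left(k,128 \right)}}{S} = \frac{142}{-80} = 142 \left(- \frac{1}{80}\right) = - \frac{71}{40}$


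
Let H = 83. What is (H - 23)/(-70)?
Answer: -6/7 ≈ -0.85714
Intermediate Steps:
(H - 23)/(-70) = (83 - 23)/(-70) = 60*(-1/70) = -6/7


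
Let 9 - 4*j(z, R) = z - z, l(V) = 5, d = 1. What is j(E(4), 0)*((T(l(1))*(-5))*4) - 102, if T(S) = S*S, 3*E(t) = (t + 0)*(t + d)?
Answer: -1227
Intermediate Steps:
E(t) = t*(1 + t)/3 (E(t) = ((t + 0)*(t + 1))/3 = (t*(1 + t))/3 = t*(1 + t)/3)
j(z, R) = 9/4 (j(z, R) = 9/4 - (z - z)/4 = 9/4 - 1/4*0 = 9/4 + 0 = 9/4)
T(S) = S**2
j(E(4), 0)*((T(l(1))*(-5))*4) - 102 = 9*((5**2*(-5))*4)/4 - 102 = 9*((25*(-5))*4)/4 - 102 = 9*(-125*4)/4 - 102 = (9/4)*(-500) - 102 = -1125 - 102 = -1227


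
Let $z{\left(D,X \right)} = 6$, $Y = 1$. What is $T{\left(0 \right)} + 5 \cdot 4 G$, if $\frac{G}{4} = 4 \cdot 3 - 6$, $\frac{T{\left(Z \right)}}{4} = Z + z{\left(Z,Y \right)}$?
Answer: $504$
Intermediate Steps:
$T{\left(Z \right)} = 24 + 4 Z$ ($T{\left(Z \right)} = 4 \left(Z + 6\right) = 4 \left(6 + Z\right) = 24 + 4 Z$)
$G = 24$ ($G = 4 \left(4 \cdot 3 - 6\right) = 4 \left(12 - 6\right) = 4 \cdot 6 = 24$)
$T{\left(0 \right)} + 5 \cdot 4 G = \left(24 + 4 \cdot 0\right) + 5 \cdot 4 \cdot 24 = \left(24 + 0\right) + 20 \cdot 24 = 24 + 480 = 504$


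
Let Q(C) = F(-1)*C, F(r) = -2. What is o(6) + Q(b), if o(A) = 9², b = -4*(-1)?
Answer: 73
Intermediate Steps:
b = 4
o(A) = 81
Q(C) = -2*C
o(6) + Q(b) = 81 - 2*4 = 81 - 8 = 73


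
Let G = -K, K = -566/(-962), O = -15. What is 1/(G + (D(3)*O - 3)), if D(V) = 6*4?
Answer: -481/174886 ≈ -0.0027504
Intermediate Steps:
K = 283/481 (K = -566*(-1/962) = 283/481 ≈ 0.58836)
D(V) = 24
G = -283/481 (G = -1*283/481 = -283/481 ≈ -0.58836)
1/(G + (D(3)*O - 3)) = 1/(-283/481 + (24*(-15) - 3)) = 1/(-283/481 + (-360 - 3)) = 1/(-283/481 - 363) = 1/(-174886/481) = -481/174886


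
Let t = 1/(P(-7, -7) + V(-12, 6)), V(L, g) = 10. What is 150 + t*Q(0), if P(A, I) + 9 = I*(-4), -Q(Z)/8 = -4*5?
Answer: 4510/29 ≈ 155.52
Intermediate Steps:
Q(Z) = 160 (Q(Z) = -(-32)*5 = -8*(-20) = 160)
P(A, I) = -9 - 4*I (P(A, I) = -9 + I*(-4) = -9 - 4*I)
t = 1/29 (t = 1/((-9 - 4*(-7)) + 10) = 1/((-9 + 28) + 10) = 1/(19 + 10) = 1/29 ≈ 0.034483)
150 + t*Q(0) = 150 + (1/29)*160 = 150 + 160/29 = 4510/29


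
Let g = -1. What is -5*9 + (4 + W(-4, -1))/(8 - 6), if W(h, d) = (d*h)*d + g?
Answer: -91/2 ≈ -45.500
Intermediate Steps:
W(h, d) = -1 + h*d² (W(h, d) = (d*h)*d - 1 = h*d² - 1 = -1 + h*d²)
-5*9 + (4 + W(-4, -1))/(8 - 6) = -5*9 + (4 + (-1 - 4*(-1)²))/(8 - 6) = -45 + (4 + (-1 - 4*1))/2 = -45 + (4 + (-1 - 4))*(½) = -45 + (4 - 5)*(½) = -45 - 1*½ = -45 - ½ = -91/2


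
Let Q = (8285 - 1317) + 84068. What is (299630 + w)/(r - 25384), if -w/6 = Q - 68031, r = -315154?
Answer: -80800/170269 ≈ -0.47454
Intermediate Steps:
Q = 91036 (Q = 6968 + 84068 = 91036)
w = -138030 (w = -6*(91036 - 68031) = -6*23005 = -138030)
(299630 + w)/(r - 25384) = (299630 - 138030)/(-315154 - 25384) = 161600/(-340538) = 161600*(-1/340538) = -80800/170269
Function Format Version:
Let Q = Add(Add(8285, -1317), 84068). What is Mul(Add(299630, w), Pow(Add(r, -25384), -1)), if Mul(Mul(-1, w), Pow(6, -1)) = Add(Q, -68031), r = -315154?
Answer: Rational(-80800, 170269) ≈ -0.47454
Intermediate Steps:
Q = 91036 (Q = Add(6968, 84068) = 91036)
w = -138030 (w = Mul(-6, Add(91036, -68031)) = Mul(-6, 23005) = -138030)
Mul(Add(299630, w), Pow(Add(r, -25384), -1)) = Mul(Add(299630, -138030), Pow(Add(-315154, -25384), -1)) = Mul(161600, Pow(-340538, -1)) = Mul(161600, Rational(-1, 340538)) = Rational(-80800, 170269)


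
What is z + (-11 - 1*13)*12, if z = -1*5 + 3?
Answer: -290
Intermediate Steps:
z = -2 (z = -5 + 3 = -2)
z + (-11 - 1*13)*12 = -2 + (-11 - 1*13)*12 = -2 + (-11 - 13)*12 = -2 - 24*12 = -2 - 288 = -290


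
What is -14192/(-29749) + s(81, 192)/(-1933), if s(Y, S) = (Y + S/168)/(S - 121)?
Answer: 191791027/402533719 ≈ 0.47646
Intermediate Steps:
s(Y, S) = (Y + S/168)/(-121 + S) (s(Y, S) = (Y + S*(1/168))/(-121 + S) = (Y + S/168)/(-121 + S))
-14192/(-29749) + s(81, 192)/(-1933) = -14192/(-29749) + ((81 + (1/168)*192)/(-121 + 192))/(-1933) = -14192*(-1/29749) + ((81 + 8/7)/71)*(-1/1933) = 14192/29749 + ((1/71)*(575/7))*(-1/1933) = 14192/29749 + (575/497)*(-1/1933) = 14192/29749 - 575/960701 = 191791027/402533719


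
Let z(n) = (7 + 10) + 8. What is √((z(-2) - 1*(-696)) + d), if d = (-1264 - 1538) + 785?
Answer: 36*I ≈ 36.0*I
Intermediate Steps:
d = -2017 (d = -2802 + 785 = -2017)
z(n) = 25 (z(n) = 17 + 8 = 25)
√((z(-2) - 1*(-696)) + d) = √((25 - 1*(-696)) - 2017) = √((25 + 696) - 2017) = √(721 - 2017) = √(-1296) = 36*I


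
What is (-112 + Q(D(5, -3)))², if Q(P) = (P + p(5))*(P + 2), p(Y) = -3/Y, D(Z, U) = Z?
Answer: 164836/25 ≈ 6593.4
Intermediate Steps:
Q(P) = (2 + P)*(-⅗ + P) (Q(P) = (P - 3/5)*(P + 2) = (P - 3*⅕)*(2 + P) = (P - ⅗)*(2 + P) = (-⅗ + P)*(2 + P) = (2 + P)*(-⅗ + P))
(-112 + Q(D(5, -3)))² = (-112 + (-6/5 + 5² + (7/5)*5))² = (-112 + (-6/5 + 25 + 7))² = (-112 + 154/5)² = (-406/5)² = 164836/25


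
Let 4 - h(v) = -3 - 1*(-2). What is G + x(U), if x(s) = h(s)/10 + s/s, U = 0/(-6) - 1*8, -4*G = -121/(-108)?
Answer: 527/432 ≈ 1.2199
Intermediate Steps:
h(v) = 5 (h(v) = 4 - (-3 - 1*(-2)) = 4 - (-3 + 2) = 4 - 1*(-1) = 4 + 1 = 5)
G = -121/432 (G = -(-121)/(4*(-108)) = -(-121)*(-1)/(4*108) = -1/4*121/108 = -121/432 ≈ -0.28009)
U = -8 (U = 0*(-1/6) - 8 = 0 - 8 = -8)
x(s) = 3/2 (x(s) = 5/10 + s/s = 5*(1/10) + 1 = 1/2 + 1 = 3/2)
G + x(U) = -121/432 + 3/2 = 527/432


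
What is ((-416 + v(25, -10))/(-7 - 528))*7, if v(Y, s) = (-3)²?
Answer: 2849/535 ≈ 5.3252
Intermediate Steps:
v(Y, s) = 9
((-416 + v(25, -10))/(-7 - 528))*7 = ((-416 + 9)/(-7 - 528))*7 = -407/(-535)*7 = -407*(-1/535)*7 = (407/535)*7 = 2849/535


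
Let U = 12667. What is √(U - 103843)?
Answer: 2*I*√22794 ≈ 301.95*I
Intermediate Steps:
√(U - 103843) = √(12667 - 103843) = √(-91176) = 2*I*√22794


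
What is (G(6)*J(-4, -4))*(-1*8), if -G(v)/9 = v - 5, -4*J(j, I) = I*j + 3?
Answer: -342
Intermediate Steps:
J(j, I) = -¾ - I*j/4 (J(j, I) = -(I*j + 3)/4 = -(3 + I*j)/4 = -¾ - I*j/4)
G(v) = 45 - 9*v (G(v) = -9*(v - 5) = -9*(-5 + v) = 45 - 9*v)
(G(6)*J(-4, -4))*(-1*8) = ((45 - 9*6)*(-¾ - ¼*(-4)*(-4)))*(-1*8) = ((45 - 54)*(-¾ - 4))*(-8) = -9*(-19/4)*(-8) = (171/4)*(-8) = -342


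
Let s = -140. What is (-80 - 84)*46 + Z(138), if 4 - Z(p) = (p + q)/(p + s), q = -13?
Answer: -14955/2 ≈ -7477.5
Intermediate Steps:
Z(p) = 4 - (-13 + p)/(-140 + p) (Z(p) = 4 - (p - 13)/(p - 140) = 4 - (-13 + p)/(-140 + p))
(-80 - 84)*46 + Z(138) = (-80 - 84)*46 + (-547 + 3*138)/(-140 + 138) = -164*46 + (-547 + 414)/(-2) = -7544 - ½*(-133) = -7544 + 133/2 = -14955/2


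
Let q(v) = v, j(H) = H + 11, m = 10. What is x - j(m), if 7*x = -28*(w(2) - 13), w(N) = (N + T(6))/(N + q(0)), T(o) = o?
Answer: 15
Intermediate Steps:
j(H) = 11 + H
w(N) = (6 + N)/N (w(N) = (N + 6)/(N + 0) = (6 + N)/N)
x = 36 (x = (-28*((6 + 2)/2 - 13))/7 = (-28*((1/2)*8 - 13))/7 = (-28*(4 - 13))/7 = (-28*(-9))/7 = (1/7)*252 = 36)
x - j(m) = 36 - (11 + 10) = 36 - 1*21 = 36 - 21 = 15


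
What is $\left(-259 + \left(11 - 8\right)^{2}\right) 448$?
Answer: $-112000$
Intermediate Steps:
$\left(-259 + \left(11 - 8\right)^{2}\right) 448 = \left(-259 + 3^{2}\right) 448 = \left(-259 + 9\right) 448 = \left(-250\right) 448 = -112000$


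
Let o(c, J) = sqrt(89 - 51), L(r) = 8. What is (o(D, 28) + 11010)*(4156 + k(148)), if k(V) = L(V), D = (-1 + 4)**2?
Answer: 45845640 + 4164*sqrt(38) ≈ 4.5871e+7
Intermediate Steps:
D = 9 (D = 3**2 = 9)
o(c, J) = sqrt(38)
k(V) = 8
(o(D, 28) + 11010)*(4156 + k(148)) = (sqrt(38) + 11010)*(4156 + 8) = (11010 + sqrt(38))*4164 = 45845640 + 4164*sqrt(38)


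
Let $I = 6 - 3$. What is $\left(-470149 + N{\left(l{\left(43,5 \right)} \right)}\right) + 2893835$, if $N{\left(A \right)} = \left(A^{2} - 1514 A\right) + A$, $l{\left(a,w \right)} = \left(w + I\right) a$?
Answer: $2021550$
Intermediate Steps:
$I = 3$ ($I = 6 - 3 = 3$)
$l{\left(a,w \right)} = a \left(3 + w\right)$ ($l{\left(a,w \right)} = \left(w + 3\right) a = \left(3 + w\right) a = a \left(3 + w\right)$)
$N{\left(A \right)} = A^{2} - 1513 A$
$\left(-470149 + N{\left(l{\left(43,5 \right)} \right)}\right) + 2893835 = \left(-470149 + 43 \left(3 + 5\right) \left(-1513 + 43 \left(3 + 5\right)\right)\right) + 2893835 = \left(-470149 + 43 \cdot 8 \left(-1513 + 43 \cdot 8\right)\right) + 2893835 = \left(-470149 + 344 \left(-1513 + 344\right)\right) + 2893835 = \left(-470149 + 344 \left(-1169\right)\right) + 2893835 = \left(-470149 - 402136\right) + 2893835 = -872285 + 2893835 = 2021550$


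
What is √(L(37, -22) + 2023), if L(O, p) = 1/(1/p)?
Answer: √2001 ≈ 44.733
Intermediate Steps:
L(O, p) = p
√(L(37, -22) + 2023) = √(-22 + 2023) = √2001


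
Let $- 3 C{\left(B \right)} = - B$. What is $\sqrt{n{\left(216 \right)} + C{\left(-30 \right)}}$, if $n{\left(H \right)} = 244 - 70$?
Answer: $2 \sqrt{41} \approx 12.806$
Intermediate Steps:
$C{\left(B \right)} = \frac{B}{3}$ ($C{\left(B \right)} = - \frac{\left(-1\right) B}{3} = \frac{B}{3}$)
$n{\left(H \right)} = 174$
$\sqrt{n{\left(216 \right)} + C{\left(-30 \right)}} = \sqrt{174 + \frac{1}{3} \left(-30\right)} = \sqrt{174 - 10} = \sqrt{164} = 2 \sqrt{41}$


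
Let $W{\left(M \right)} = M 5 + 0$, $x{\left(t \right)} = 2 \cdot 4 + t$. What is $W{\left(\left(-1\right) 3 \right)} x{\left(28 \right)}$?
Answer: $-540$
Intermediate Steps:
$x{\left(t \right)} = 8 + t$
$W{\left(M \right)} = 5 M$ ($W{\left(M \right)} = 5 M + 0 = 5 M$)
$W{\left(\left(-1\right) 3 \right)} x{\left(28 \right)} = 5 \left(\left(-1\right) 3\right) \left(8 + 28\right) = 5 \left(-3\right) 36 = \left(-15\right) 36 = -540$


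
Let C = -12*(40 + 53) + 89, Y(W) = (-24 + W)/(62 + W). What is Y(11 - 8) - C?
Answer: 66734/65 ≈ 1026.7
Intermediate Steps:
Y(W) = (-24 + W)/(62 + W)
C = -1027 (C = -12*93 + 89 = -1116 + 89 = -1027)
Y(11 - 8) - C = (-24 + (11 - 8))/(62 + (11 - 8)) - 1*(-1027) = (-24 + 3)/(62 + 3) + 1027 = -21/65 + 1027 = 66734/65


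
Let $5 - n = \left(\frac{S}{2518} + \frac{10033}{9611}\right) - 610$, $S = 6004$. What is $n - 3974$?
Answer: $- \frac{40686220160}{12100249} \approx -3362.4$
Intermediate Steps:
$n = \frac{7400169366}{12100249}$ ($n = 5 - \left(\left(\frac{6004}{2518} + \frac{10033}{9611}\right) - 610\right) = 5 - \left(\left(6004 \cdot \frac{1}{2518} + 10033 \cdot \frac{1}{9611}\right) - 610\right) = 5 - \left(\left(\frac{3002}{1259} + \frac{10033}{9611}\right) - 610\right) = 5 - \left(\frac{41483769}{12100249} - 610\right) = 5 - - \frac{7339668121}{12100249} = 5 + \frac{7339668121}{12100249} = \frac{7400169366}{12100249} \approx 611.57$)
$n - 3974 = \frac{7400169366}{12100249} - 3974 = - \frac{40686220160}{12100249}$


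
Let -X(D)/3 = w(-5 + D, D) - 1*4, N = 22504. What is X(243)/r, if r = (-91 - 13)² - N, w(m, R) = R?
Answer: 239/3896 ≈ 0.061345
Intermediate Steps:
X(D) = 12 - 3*D (X(D) = -3*(D - 1*4) = -3*(D - 4) = -3*(-4 + D) = 12 - 3*D)
r = -11688 (r = (-91 - 13)² - 1*22504 = (-104)² - 22504 = 10816 - 22504 = -11688)
X(243)/r = (12 - 3*243)/(-11688) = (12 - 729)*(-1/11688) = -717*(-1/11688) = 239/3896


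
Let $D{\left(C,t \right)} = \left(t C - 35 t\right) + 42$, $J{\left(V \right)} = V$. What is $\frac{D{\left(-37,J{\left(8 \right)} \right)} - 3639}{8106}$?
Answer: $- \frac{1391}{2702} \approx -0.5148$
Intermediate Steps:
$D{\left(C,t \right)} = 42 - 35 t + C t$ ($D{\left(C,t \right)} = \left(C t - 35 t\right) + 42 = \left(- 35 t + C t\right) + 42 = 42 - 35 t + C t$)
$\frac{D{\left(-37,J{\left(8 \right)} \right)} - 3639}{8106} = \frac{\left(42 - 280 - 296\right) - 3639}{8106} = \left(\left(42 - 280 - 296\right) - 3639\right) \frac{1}{8106} = \left(-534 - 3639\right) \frac{1}{8106} = \left(-4173\right) \frac{1}{8106} = - \frac{1391}{2702}$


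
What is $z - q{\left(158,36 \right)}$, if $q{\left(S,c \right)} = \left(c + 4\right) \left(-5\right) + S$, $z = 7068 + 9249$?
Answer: $16359$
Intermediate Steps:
$z = 16317$
$q{\left(S,c \right)} = -20 + S - 5 c$ ($q{\left(S,c \right)} = \left(4 + c\right) \left(-5\right) + S = \left(-20 - 5 c\right) + S = -20 + S - 5 c$)
$z - q{\left(158,36 \right)} = 16317 - \left(-20 + 158 - 180\right) = 16317 - -42 = 16317 + 42 = 16359$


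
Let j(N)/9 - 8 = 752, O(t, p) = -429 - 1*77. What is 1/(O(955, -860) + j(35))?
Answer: 1/6334 ≈ 0.00015788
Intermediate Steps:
O(t, p) = -506 (O(t, p) = -429 - 77 = -506)
j(N) = 6840 (j(N) = 72 + 9*752 = 72 + 6768 = 6840)
1/(O(955, -860) + j(35)) = 1/(-506 + 6840) = 1/6334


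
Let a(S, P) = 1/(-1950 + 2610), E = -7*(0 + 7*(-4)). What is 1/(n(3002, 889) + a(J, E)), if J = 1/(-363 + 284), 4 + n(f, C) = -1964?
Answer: -660/1298879 ≈ -0.00050813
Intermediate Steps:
n(f, C) = -1968 (n(f, C) = -4 - 1964 = -1968)
E = 196 (E = -7*(0 - 28) = -7*(-28) = 196)
J = -1/79 (J = 1/(-79) = -1/79 ≈ -0.012658)
a(S, P) = 1/660
1/(n(3002, 889) + a(J, E)) = 1/(-1968 + 1/660) = 1/(-1298879/660) = -660/1298879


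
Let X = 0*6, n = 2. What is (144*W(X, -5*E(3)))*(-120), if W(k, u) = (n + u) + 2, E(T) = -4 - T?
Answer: -673920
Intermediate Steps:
X = 0
W(k, u) = 4 + u (W(k, u) = (2 + u) + 2 = 4 + u)
(144*W(X, -5*E(3)))*(-120) = (144*(4 - 5*(-4 - 1*3)))*(-120) = (144*(4 - 5*(-4 - 3)))*(-120) = (144*(4 - 5*(-7)))*(-120) = (144*(4 + 35))*(-120) = (144*39)*(-120) = 5616*(-120) = -673920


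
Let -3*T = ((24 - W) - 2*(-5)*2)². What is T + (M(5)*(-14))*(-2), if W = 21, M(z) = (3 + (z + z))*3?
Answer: 2747/3 ≈ 915.67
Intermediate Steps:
M(z) = 9 + 6*z (M(z) = (3 + 2*z)*3 = 9 + 6*z)
T = -529/3 (T = -((24 - 1*21) - 2*(-5)*2)²/3 = -((24 - 21) + 10*2)²/3 = -(3 + 20)²/3 = -⅓*23² = -⅓*529 = -529/3 ≈ -176.33)
T + (M(5)*(-14))*(-2) = -529/3 + ((9 + 6*5)*(-14))*(-2) = -529/3 + ((9 + 30)*(-14))*(-2) = -529/3 + (39*(-14))*(-2) = -529/3 - 546*(-2) = -529/3 + 1092 = 2747/3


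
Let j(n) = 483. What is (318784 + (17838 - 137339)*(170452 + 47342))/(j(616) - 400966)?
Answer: 26026282010/400483 ≈ 64987.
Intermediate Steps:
(318784 + (17838 - 137339)*(170452 + 47342))/(j(616) - 400966) = (318784 + (17838 - 137339)*(170452 + 47342))/(483 - 400966) = (318784 - 119501*217794)/(-400483) = (318784 - 26026600794)*(-1/400483) = -26026282010*(-1/400483) = 26026282010/400483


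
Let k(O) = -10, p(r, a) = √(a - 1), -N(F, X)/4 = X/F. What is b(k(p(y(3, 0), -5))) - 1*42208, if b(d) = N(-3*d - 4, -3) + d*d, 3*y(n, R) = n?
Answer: -547398/13 ≈ -42108.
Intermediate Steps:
y(n, R) = n/3
N(F, X) = -4*X/F
p(r, a) = √(-1 + a)
b(d) = d² + 12/(-4 - 3*d) (b(d) = -4*(-3)/(-3*d - 4) + d*d = -4*(-3)/(-4 - 3*d) + d² = 12/(-4 - 3*d) + d² = d² + 12/(-4 - 3*d))
b(k(p(y(3, 0), -5))) - 1*42208 = (-12 + (-10)²*(4 + 3*(-10)))/(4 + 3*(-10)) - 1*42208 = (-12 + 100*(4 - 30))/(4 - 30) - 42208 = (-12 + 100*(-26))/(-26) - 42208 = -(-12 - 2600)/26 - 42208 = -1/26*(-2612) - 42208 = 1306/13 - 42208 = -547398/13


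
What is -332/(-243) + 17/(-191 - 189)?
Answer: 122029/92340 ≈ 1.3215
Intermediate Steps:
-332/(-243) + 17/(-191 - 189) = -332*(-1/243) + 17/(-380) = 332/243 + 17*(-1/380) = 332/243 - 17/380 = 122029/92340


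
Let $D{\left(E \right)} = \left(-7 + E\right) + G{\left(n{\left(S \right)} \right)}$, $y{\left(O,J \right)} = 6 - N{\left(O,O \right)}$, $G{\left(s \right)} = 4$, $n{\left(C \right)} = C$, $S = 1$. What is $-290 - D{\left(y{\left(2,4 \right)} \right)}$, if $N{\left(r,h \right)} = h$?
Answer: $-291$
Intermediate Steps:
$y{\left(O,J \right)} = 6 - O$
$D{\left(E \right)} = -3 + E$ ($D{\left(E \right)} = \left(-7 + E\right) + 4 = -3 + E$)
$-290 - D{\left(y{\left(2,4 \right)} \right)} = -290 - \left(-3 + \left(6 - 2\right)\right) = -290 - \left(-3 + 4\right) = -290 - 1 = -291$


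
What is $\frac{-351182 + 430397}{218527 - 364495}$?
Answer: $- \frac{26405}{48656} \approx -0.54269$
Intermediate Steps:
$\frac{-351182 + 430397}{218527 - 364495} = \frac{79215}{-145968} = 79215 \left(- \frac{1}{145968}\right) = - \frac{26405}{48656}$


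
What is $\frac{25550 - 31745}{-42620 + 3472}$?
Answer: $\frac{6195}{39148} \approx 0.15825$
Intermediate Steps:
$\frac{25550 - 31745}{-42620 + 3472} = - \frac{6195}{-39148} = \left(-6195\right) \left(- \frac{1}{39148}\right) = \frac{6195}{39148}$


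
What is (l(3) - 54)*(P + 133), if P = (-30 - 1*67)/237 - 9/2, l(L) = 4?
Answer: -1517875/237 ≈ -6404.5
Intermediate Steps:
P = -2327/474 (P = (-30 - 67)*(1/237) - 9*½ = -97*1/237 - 9/2 = -97/237 - 9/2 = -2327/474 ≈ -4.9093)
(l(3) - 54)*(P + 133) = (4 - 54)*(-2327/474 + 133) = -50*60715/474 = -1517875/237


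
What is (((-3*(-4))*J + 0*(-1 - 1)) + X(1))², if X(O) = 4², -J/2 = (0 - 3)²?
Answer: 40000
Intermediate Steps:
J = -18 (J = -2*(0 - 3)² = -2*(-3)² = -2*9 = -18)
X(O) = 16
(((-3*(-4))*J + 0*(-1 - 1)) + X(1))² = ((-3*(-4)*(-18) + 0*(-1 - 1)) + 16)² = ((12*(-18) + 0*(-2)) + 16)² = ((-216 + 0) + 16)² = (-216 + 16)² = (-200)² = 40000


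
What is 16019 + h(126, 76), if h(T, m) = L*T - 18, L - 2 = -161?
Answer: -4033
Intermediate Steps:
L = -159 (L = 2 - 161 = -159)
h(T, m) = -18 - 159*T (h(T, m) = -159*T - 18 = -18 - 159*T)
16019 + h(126, 76) = 16019 + (-18 - 159*126) = 16019 + (-18 - 20034) = 16019 - 20052 = -4033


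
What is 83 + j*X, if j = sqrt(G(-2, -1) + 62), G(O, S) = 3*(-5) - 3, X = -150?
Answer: 83 - 300*sqrt(11) ≈ -911.99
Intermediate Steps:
G(O, S) = -18 (G(O, S) = -15 - 3 = -18)
j = 2*sqrt(11) (j = sqrt(-18 + 62) = sqrt(44) = 2*sqrt(11) ≈ 6.6332)
83 + j*X = 83 + (2*sqrt(11))*(-150) = 83 - 300*sqrt(11)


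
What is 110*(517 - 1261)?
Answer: -81840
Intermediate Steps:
110*(517 - 1261) = 110*(-744) = -81840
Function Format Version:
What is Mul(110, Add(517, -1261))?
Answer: -81840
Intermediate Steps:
Mul(110, Add(517, -1261)) = Mul(110, -744) = -81840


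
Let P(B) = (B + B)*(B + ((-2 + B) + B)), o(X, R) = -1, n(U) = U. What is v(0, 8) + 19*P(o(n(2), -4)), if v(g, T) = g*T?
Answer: 190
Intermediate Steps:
v(g, T) = T*g
P(B) = 2*B*(-2 + 3*B) (P(B) = (2*B)*(B + (-2 + 2*B)) = (2*B)*(-2 + 3*B) = 2*B*(-2 + 3*B))
v(0, 8) + 19*P(o(n(2), -4)) = 8*0 + 19*(2*(-1)*(-2 + 3*(-1))) = 0 + 19*(2*(-1)*(-2 - 3)) = 0 + 19*(2*(-1)*(-5)) = 0 + 19*10 = 0 + 190 = 190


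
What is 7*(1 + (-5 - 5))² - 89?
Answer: 478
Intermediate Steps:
7*(1 + (-5 - 5))² - 89 = 7*(1 - 10)² - 89 = 7*(-9)² - 89 = 7*81 - 89 = 567 - 89 = 478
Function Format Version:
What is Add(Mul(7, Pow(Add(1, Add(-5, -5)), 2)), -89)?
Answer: 478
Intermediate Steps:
Add(Mul(7, Pow(Add(1, Add(-5, -5)), 2)), -89) = Add(Mul(7, Pow(Add(1, -10), 2)), -89) = Add(Mul(7, Pow(-9, 2)), -89) = Add(Mul(7, 81), -89) = Add(567, -89) = 478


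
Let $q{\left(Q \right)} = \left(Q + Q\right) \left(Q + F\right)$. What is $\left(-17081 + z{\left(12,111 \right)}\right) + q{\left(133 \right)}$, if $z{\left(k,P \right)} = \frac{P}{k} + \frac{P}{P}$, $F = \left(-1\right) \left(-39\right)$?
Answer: $\frac{114725}{4} \approx 28681.0$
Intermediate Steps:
$F = 39$
$z{\left(k,P \right)} = 1 + \frac{P}{k}$ ($z{\left(k,P \right)} = \frac{P}{k} + 1 = 1 + \frac{P}{k}$)
$q{\left(Q \right)} = 2 Q \left(39 + Q\right)$ ($q{\left(Q \right)} = \left(Q + Q\right) \left(Q + 39\right) = 2 Q \left(39 + Q\right)$)
$\left(-17081 + z{\left(12,111 \right)}\right) + q{\left(133 \right)} = \left(-17081 + \frac{111 + 12}{12}\right) + 2 \cdot 133 \left(39 + 133\right) = \left(-17081 + \frac{1}{12} \cdot 123\right) + 2 \cdot 133 \cdot 172 = \left(-17081 + \frac{41}{4}\right) + 45752 = - \frac{68283}{4} + 45752 = \frac{114725}{4}$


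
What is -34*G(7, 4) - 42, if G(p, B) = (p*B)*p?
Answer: -6706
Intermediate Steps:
G(p, B) = B*p² (G(p, B) = (B*p)*p = B*p²)
-34*G(7, 4) - 42 = -136*7² - 42 = -136*49 - 42 = -34*196 - 42 = -6664 - 42 = -6706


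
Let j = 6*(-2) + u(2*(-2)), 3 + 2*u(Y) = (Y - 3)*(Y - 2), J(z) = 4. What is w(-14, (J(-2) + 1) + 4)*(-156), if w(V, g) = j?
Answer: -1170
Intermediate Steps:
u(Y) = -3/2 + (-3 + Y)*(-2 + Y)/2 (u(Y) = -3/2 + ((Y - 3)*(Y - 2))/2 = -3/2 + ((-3 + Y)*(-2 + Y))/2 = -3/2 + (-3 + Y)*(-2 + Y)/2)
j = 15/2 (j = 6*(-2) + (3/2 + (2*(-2))²/2 - 5*(-2)) = -12 + (3/2 + (½)*(-4)² - 5/2*(-4)) = -12 + (3/2 + (½)*16 + 10) = -12 + (3/2 + 8 + 10) = -12 + 39/2 = 15/2 ≈ 7.5000)
w(V, g) = 15/2
w(-14, (J(-2) + 1) + 4)*(-156) = (15/2)*(-156) = -1170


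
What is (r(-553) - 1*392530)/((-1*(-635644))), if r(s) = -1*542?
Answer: -98268/158911 ≈ -0.61838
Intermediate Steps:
r(s) = -542
(r(-553) - 1*392530)/((-1*(-635644))) = (-542 - 1*392530)/((-1*(-635644))) = (-542 - 392530)/635644 = -393072*1/635644 = -98268/158911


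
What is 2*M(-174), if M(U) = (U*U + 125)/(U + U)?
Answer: -30401/174 ≈ -174.72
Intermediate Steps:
M(U) = (125 + U²)/(2*U) (M(U) = (U² + 125)/((2*U)) = (125 + U²)*(1/(2*U)) = (125 + U²)/(2*U))
2*M(-174) = 2*((½)*(125 + (-174)²)/(-174)) = 2*((½)*(-1/174)*(125 + 30276)) = 2*((½)*(-1/174)*30401) = 2*(-30401/348) = -30401/174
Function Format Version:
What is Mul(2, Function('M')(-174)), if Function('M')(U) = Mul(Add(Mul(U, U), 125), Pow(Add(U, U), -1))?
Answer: Rational(-30401, 174) ≈ -174.72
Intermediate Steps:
Function('M')(U) = Mul(Rational(1, 2), Pow(U, -1), Add(125, Pow(U, 2))) (Function('M')(U) = Mul(Add(Pow(U, 2), 125), Pow(Mul(2, U), -1)) = Mul(Add(125, Pow(U, 2)), Mul(Rational(1, 2), Pow(U, -1))) = Mul(Rational(1, 2), Pow(U, -1), Add(125, Pow(U, 2))))
Mul(2, Function('M')(-174)) = Mul(2, Mul(Rational(1, 2), Pow(-174, -1), Add(125, Pow(-174, 2)))) = Mul(2, Mul(Rational(1, 2), Rational(-1, 174), Add(125, 30276))) = Mul(2, Mul(Rational(1, 2), Rational(-1, 174), 30401)) = Mul(2, Rational(-30401, 348)) = Rational(-30401, 174)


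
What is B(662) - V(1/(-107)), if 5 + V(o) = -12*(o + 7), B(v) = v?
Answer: 80345/107 ≈ 750.89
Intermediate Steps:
V(o) = -89 - 12*o (V(o) = -5 - 12*(o + 7) = -5 - 12*(7 + o) = -5 + (-84 - 12*o) = -89 - 12*o)
B(662) - V(1/(-107)) = 662 - (-89 - 12/(-107)) = 662 - (-89 - 12*(-1/107)) = 662 - (-89 + 12/107) = 662 - 1*(-9511/107) = 662 + 9511/107 = 80345/107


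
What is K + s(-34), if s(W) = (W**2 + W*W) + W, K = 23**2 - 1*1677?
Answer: 1130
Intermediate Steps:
K = -1148 (K = 529 - 1677 = -1148)
s(W) = W + 2*W**2 (s(W) = (W**2 + W**2) + W = 2*W**2 + W = W + 2*W**2)
K + s(-34) = -1148 - 34*(1 + 2*(-34)) = -1148 - 34*(1 - 68) = -1148 - 34*(-67) = -1148 + 2278 = 1130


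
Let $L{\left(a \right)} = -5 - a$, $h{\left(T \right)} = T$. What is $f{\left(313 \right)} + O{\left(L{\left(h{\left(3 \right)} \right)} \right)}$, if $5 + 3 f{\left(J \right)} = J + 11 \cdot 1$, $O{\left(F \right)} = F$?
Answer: $\frac{295}{3} \approx 98.333$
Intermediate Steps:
$f{\left(J \right)} = 2 + \frac{J}{3}$ ($f{\left(J \right)} = - \frac{5}{3} + \frac{J + 11 \cdot 1}{3} = - \frac{5}{3} + \frac{J + 11}{3} = - \frac{5}{3} + \frac{11 + J}{3} = - \frac{5}{3} + \left(\frac{11}{3} + \frac{J}{3}\right) = 2 + \frac{J}{3}$)
$f{\left(313 \right)} + O{\left(L{\left(h{\left(3 \right)} \right)} \right)} = \left(2 + \frac{1}{3} \cdot 313\right) - 8 = \left(2 + \frac{313}{3}\right) - 8 = \frac{319}{3} - 8 = \frac{295}{3}$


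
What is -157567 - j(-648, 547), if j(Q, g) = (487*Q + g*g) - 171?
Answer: -141029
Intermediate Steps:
j(Q, g) = -171 + g² + 487*Q (j(Q, g) = (487*Q + g²) - 171 = (g² + 487*Q) - 171 = -171 + g² + 487*Q)
-157567 - j(-648, 547) = -157567 - (-171 + 547² + 487*(-648)) = -157567 - (-171 + 299209 - 315576) = -157567 - 1*(-16538) = -157567 + 16538 = -141029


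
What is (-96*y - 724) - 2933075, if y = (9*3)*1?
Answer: -2936391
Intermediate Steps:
y = 27 (y = 27*1 = 27)
(-96*y - 724) - 2933075 = (-96*27 - 724) - 2933075 = (-2592 - 724) - 2933075 = -3316 - 2933075 = -2936391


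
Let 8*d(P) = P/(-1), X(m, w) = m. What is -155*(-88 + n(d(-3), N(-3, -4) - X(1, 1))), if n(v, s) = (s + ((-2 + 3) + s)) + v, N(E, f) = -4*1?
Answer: 119815/8 ≈ 14977.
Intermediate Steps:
N(E, f) = -4
d(P) = -P/8 (d(P) = (P/(-1))/8 = (P*(-1))/8 = (-P)/8 = -P/8)
n(v, s) = 1 + v + 2*s (n(v, s) = (s + (1 + s)) + v = (1 + 2*s) + v = 1 + v + 2*s)
-155*(-88 + n(d(-3), N(-3, -4) - X(1, 1))) = -155*(-88 + (1 - ⅛*(-3) + 2*(-4 - 1*1))) = -155*(-88 + (1 + 3/8 + 2*(-4 - 1))) = -155*(-88 + (1 + 3/8 + 2*(-5))) = -155*(-88 + (1 + 3/8 - 10)) = -155*(-88 - 69/8) = -155*(-773/8) = 119815/8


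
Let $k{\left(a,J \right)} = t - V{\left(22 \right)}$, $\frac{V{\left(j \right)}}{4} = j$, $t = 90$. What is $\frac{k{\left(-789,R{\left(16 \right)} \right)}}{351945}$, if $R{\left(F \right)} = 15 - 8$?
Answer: $\frac{2}{351945} \approx 5.6827 \cdot 10^{-6}$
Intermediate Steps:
$R{\left(F \right)} = 7$ ($R{\left(F \right)} = 15 - 8 = 7$)
$V{\left(j \right)} = 4 j$
$k{\left(a,J \right)} = 2$ ($k{\left(a,J \right)} = 90 - 4 \cdot 22 = 90 - 88 = 2$)
$\frac{k{\left(-789,R{\left(16 \right)} \right)}}{351945} = \frac{2}{351945}$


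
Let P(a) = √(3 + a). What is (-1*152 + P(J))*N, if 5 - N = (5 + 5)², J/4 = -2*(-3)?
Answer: 14440 - 285*√3 ≈ 13946.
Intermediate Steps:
J = 24 (J = 4*(-2*(-3)) = 4*6 = 24)
N = -95 (N = 5 - (5 + 5)² = 5 - 1*10² = 5 - 1*100 = 5 - 100 = -95)
(-1*152 + P(J))*N = (-1*152 + √(3 + 24))*(-95) = (-152 + √27)*(-95) = (-152 + 3*√3)*(-95) = 14440 - 285*√3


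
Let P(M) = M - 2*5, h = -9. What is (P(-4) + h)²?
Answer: 529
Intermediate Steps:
P(M) = -10 + M (P(M) = M - 10 = -10 + M)
(P(-4) + h)² = ((-10 - 4) - 9)² = (-14 - 9)² = (-23)² = 529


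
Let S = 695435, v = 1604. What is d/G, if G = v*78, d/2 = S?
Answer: 53495/4812 ≈ 11.117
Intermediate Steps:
d = 1390870 (d = 2*695435 = 1390870)
G = 125112 (G = 1604*78 = 125112)
d/G = 1390870/125112 = 1390870*(1/125112) = 53495/4812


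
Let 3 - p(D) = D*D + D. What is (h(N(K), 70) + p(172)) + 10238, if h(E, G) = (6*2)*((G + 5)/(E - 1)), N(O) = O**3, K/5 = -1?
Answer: -136655/7 ≈ -19522.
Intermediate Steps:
K = -5 (K = 5*(-1) = -5)
h(E, G) = 12*(5 + G)/(-1 + E) (h(E, G) = 12*((5 + G)/(-1 + E)) = 12*(5 + G)/(-1 + E))
p(D) = 3 - D - D**2 (p(D) = 3 - (D*D + D) = 3 - (D**2 + D) = 3 - (D + D**2) = 3 + (-D - D**2) = 3 - D - D**2)
(h(N(K), 70) + p(172)) + 10238 = (12*(5 + 70)/(-1 + (-5)**3) + (3 - 1*172 - 1*172**2)) + 10238 = (12*75/(-1 - 125) + (3 - 172 - 1*29584)) + 10238 = (12*75/(-126) + (3 - 172 - 29584)) + 10238 = (12*(-1/126)*75 - 29753) + 10238 = (-50/7 - 29753) + 10238 = -208321/7 + 10238 = -136655/7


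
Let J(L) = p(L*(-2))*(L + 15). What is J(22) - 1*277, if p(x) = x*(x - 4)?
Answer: 77867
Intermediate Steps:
p(x) = x*(-4 + x)
J(L) = -2*L*(-4 - 2*L)*(15 + L) (J(L) = ((L*(-2))*(-4 + L*(-2)))*(L + 15) = ((-2*L)*(-4 - 2*L))*(15 + L) = (-2*L*(-4 - 2*L))*(15 + L) = -2*L*(-4 - 2*L)*(15 + L))
J(22) - 1*277 = 4*22*(2 + 22)*(15 + 22) - 1*277 = 4*22*24*37 - 277 = 78144 - 277 = 77867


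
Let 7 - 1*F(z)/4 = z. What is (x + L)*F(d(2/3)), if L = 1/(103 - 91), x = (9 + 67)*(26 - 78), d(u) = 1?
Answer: -94846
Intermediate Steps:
x = -3952 (x = 76*(-52) = -3952)
F(z) = 28 - 4*z
L = 1/12 ≈ 0.083333
(x + L)*F(d(2/3)) = (-3952 + 1/12)*(28 - 4*1) = -47423*(28 - 4)/12 = -47423/12*24 = -94846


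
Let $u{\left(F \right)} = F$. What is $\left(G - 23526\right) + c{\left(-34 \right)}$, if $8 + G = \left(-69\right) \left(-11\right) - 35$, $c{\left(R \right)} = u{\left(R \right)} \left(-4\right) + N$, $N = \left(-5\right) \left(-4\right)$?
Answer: $-22654$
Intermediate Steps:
$N = 20$
$c{\left(R \right)} = 20 - 4 R$ ($c{\left(R \right)} = R \left(-4\right) + 20 = - 4 R + 20 = 20 - 4 R$)
$G = 716$ ($G = -8 - -724 = -8 + \left(759 - 35\right) = -8 + 724 = 716$)
$\left(G - 23526\right) + c{\left(-34 \right)} = \left(716 - 23526\right) + \left(20 - -136\right) = -22810 + \left(20 + 136\right) = -22810 + 156 = -22654$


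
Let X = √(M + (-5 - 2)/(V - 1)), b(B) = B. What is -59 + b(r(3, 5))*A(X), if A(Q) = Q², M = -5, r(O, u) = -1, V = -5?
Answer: -331/6 ≈ -55.167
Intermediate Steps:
X = I*√138/6 (X = √(-5 + (-5 - 2)/(-5 - 1)) = √(-5 - 7/(-6)) = √(-5 - 7*(-⅙)) = √(-5 + 7/6) = √(-23/6) = I*√138/6 ≈ 1.9579*I)
-59 + b(r(3, 5))*A(X) = -59 - (I*√138/6)² = -59 - 1*(-23/6) = -59 + 23/6 = -331/6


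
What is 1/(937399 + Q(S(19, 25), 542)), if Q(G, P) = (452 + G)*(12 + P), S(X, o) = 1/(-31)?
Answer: 31/36821463 ≈ 8.4190e-7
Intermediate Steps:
S(X, o) = -1/31
Q(G, P) = (12 + P)*(452 + G)
1/(937399 + Q(S(19, 25), 542)) = 1/(937399 + (5424 + 12*(-1/31) + 452*542 - 1/31*542)) = 1/(937399 + (5424 - 12/31 + 244984 - 542/31)) = 1/(937399 + 7762094/31) = 1/(36821463/31) = 31/36821463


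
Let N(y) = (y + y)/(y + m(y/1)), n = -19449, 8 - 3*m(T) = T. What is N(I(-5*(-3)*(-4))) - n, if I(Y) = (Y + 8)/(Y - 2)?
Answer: 486238/25 ≈ 19450.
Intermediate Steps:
m(T) = 8/3 - T/3
I(Y) = (8 + Y)/(-2 + Y)
N(y) = 2*y/(8/3 + 2*y/3) (N(y) = (y + y)/(y + (8/3 - y/(3*1))) = (2*y)/(y + (8/3 - y/3)) = (2*y)/(8/3 + 2*y/3) = 2*y/(8/3 + 2*y/3))
N(I(-5*(-3)*(-4))) - n = 3*((8 - 5*(-3)*(-4))/(-2 - 5*(-3)*(-4)))/(4 + (8 - 5*(-3)*(-4))/(-2 - 5*(-3)*(-4))) - 1*(-19449) = 3*((8 + 15*(-4))/(-2 + 15*(-4)))/(4 + (8 + 15*(-4))/(-2 + 15*(-4))) + 19449 = 3*((8 - 60)/(-2 - 60))/(4 + (8 - 60)/(-2 - 60)) + 19449 = 3*(-52/(-62))/(4 - 52/(-62)) + 19449 = 3*(-1/62*(-52))/(4 - 1/62*(-52)) + 19449 = 3*(26/31)/(4 + 26/31) + 19449 = 3*(26/31)/(150/31) + 19449 = 3*(26/31)*(31/150) + 19449 = 13/25 + 19449 = 486238/25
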